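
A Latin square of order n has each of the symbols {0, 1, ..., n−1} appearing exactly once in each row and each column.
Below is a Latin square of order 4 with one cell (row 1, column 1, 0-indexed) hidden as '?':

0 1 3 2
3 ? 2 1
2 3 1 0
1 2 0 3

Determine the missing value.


Row 1 contains symbols [1, 2, 3] — missing [0].
Column 1 contains symbols [1, 2, 3] — missing [0].
The missing symbol must appear in both missing sets; intersection = [0].
Therefore the hidden value is 0.

Missing value = 0.


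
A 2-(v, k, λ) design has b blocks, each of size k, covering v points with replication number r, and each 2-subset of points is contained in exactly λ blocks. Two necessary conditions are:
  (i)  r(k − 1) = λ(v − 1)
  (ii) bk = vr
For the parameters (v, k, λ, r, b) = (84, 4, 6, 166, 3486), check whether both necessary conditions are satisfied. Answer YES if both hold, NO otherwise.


Condition (i): r(k − 1) = 166·3 = 498; λ(v − 1) = 6·83 = 498. Match? YES.
Condition (ii): bk = 3486·4 = 13944; vr = 84·166 = 13944. Match? YES.
Both conditions hold? YES.

YES


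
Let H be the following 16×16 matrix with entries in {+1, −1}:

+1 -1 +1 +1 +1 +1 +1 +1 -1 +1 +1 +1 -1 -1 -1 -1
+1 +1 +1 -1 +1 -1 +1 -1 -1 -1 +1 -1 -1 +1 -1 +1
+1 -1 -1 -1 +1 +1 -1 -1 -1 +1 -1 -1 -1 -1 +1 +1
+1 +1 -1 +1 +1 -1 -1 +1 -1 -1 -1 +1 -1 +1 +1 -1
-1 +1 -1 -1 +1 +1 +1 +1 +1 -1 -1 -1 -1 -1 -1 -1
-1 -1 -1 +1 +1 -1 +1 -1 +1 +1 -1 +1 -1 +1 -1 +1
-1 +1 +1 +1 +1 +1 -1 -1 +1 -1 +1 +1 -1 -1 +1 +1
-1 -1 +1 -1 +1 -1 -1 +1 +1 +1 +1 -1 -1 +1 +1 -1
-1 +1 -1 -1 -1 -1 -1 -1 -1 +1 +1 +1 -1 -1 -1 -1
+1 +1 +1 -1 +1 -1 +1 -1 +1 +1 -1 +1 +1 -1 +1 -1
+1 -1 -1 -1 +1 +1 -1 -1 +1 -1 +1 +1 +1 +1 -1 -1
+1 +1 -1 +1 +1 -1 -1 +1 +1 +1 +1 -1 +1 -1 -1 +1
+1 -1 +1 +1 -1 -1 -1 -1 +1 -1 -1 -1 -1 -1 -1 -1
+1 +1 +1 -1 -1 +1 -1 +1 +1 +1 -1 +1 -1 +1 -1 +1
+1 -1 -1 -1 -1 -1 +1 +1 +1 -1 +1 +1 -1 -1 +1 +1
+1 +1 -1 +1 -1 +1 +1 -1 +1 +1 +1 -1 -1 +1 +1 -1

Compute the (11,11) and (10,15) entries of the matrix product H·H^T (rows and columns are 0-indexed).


Row 10 of H: [1, -1, -1, -1, 1, 1, -1, -1, 1, -1, 1, 1, 1, 1, -1, -1].
Row 11 of H: [1, 1, -1, 1, 1, -1, -1, 1, 1, 1, 1, -1, 1, -1, -1, 1].
Row 15 of H: [1, 1, -1, 1, -1, 1, 1, -1, 1, 1, 1, -1, -1, 1, 1, -1].
(H·H^T)[11][11] = Σ_j H[11][j]·H[11][j] = (1)² + (1)² + (-1)² + (1)² + (1)² + (-1)² + (-1)² + (1)² + (1)² + (1)² + (1)² + (-1)² + (1)² + (-1)² + (-1)² + (1)² = 1 + 1 + 1 + 1 + 1 + 1 + 1 + 1 + 1 + 1 + 1 + 1 + 1 + 1 + 1 + 1 = 16.
(H·H^T)[10][15] = Σ_j H[10][j]·H[15][j] = (1)·(1) + (-1)·(1) + (-1)·(-1) + (-1)·(1) + (1)·(-1) + (1)·(1) + (-1)·(1) + (-1)·(-1) + (1)·(1) + (-1)·(1) + (1)·(1) + (1)·(-1) + (1)·(-1) + (1)·(1) + (-1)·(1) + (-1)·(-1) = 1 + -1 + 1 + -1 + -1 + 1 + -1 + 1 + 1 + -1 + 1 + -1 + -1 + 1 + -1 + 1 = 0.
So rows 10 and 15 are orthogonal; the diagonal entry equals n = 16.

(11,11) entry = 16; (10,15) entry = 0.


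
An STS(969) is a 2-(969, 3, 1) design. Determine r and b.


An STS(v) is a 2-(v, 3, 1) BIBD: block size k = 3, λ = 1.
Replication: r(k − 1) = λ(v − 1) ⇒ r·2 = 969 − 1 = 968 ⇒ r = 484.
Block count: bk = vr ⇒ b·3 = 969·484 = 468996 ⇒ b = 156332.
(Check via b = v(v − 1)/6 = 969·968/6 = 937992/6 = 156332.)

r = 484, b = 156332.


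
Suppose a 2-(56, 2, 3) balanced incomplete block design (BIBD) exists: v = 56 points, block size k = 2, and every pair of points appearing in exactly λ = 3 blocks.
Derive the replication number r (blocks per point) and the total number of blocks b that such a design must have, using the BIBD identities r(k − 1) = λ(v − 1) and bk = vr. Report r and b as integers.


Any 2-(v, k, λ) BIBD satisfies two necessary conditions:
  (i)  Each point sits in r blocks, and counting incidences through any fixed point gives r(k − 1) = λ(v − 1), so r = λ(v − 1)/(k − 1).
  (ii) Total incidences bk = vr, so b = vr/k.
Step 1: r = λ(v − 1)/(k − 1) = 3·(56 − 1)/(2 − 1) = 3·55/1 = 165/1 = 165.
Step 2: b = vr/k = 56·165/2 = 9240/2 = 4620.
Check integrality: r = 165 ∈ Z ✓, b = 4620 ∈ Z ✓.
(These identities are necessary conditions: they determine r and b for any design with these parameters, but do not by themselves prove that one exists.)

r = 165, b = 4620.


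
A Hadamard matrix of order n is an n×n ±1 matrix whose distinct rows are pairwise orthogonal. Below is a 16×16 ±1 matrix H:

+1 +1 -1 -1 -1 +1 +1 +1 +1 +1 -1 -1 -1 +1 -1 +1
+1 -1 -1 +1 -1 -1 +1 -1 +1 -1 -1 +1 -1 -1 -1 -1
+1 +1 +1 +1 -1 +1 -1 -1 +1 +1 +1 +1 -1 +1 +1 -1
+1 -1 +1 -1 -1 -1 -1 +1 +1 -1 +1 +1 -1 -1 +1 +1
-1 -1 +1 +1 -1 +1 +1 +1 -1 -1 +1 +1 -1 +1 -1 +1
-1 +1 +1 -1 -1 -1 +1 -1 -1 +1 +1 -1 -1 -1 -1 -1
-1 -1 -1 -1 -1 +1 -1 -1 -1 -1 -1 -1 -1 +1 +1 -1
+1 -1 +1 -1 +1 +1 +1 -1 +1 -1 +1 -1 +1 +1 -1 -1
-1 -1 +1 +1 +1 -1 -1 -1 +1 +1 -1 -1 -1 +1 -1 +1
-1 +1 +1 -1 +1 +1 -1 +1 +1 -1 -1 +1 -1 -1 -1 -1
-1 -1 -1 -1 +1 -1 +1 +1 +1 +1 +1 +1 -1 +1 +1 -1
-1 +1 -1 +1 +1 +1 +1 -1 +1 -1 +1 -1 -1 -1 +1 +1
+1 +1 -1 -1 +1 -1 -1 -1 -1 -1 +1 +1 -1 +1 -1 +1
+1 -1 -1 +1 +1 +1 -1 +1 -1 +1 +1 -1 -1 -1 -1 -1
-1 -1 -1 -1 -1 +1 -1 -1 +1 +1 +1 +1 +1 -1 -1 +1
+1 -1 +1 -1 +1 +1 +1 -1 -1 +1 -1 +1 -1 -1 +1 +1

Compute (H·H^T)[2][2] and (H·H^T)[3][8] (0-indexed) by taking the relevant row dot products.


Row 2 of H: [1, 1, 1, 1, -1, 1, -1, -1, 1, 1, 1, 1, -1, 1, 1, -1].
Row 3 of H: [1, -1, 1, -1, -1, -1, -1, 1, 1, -1, 1, 1, -1, -1, 1, 1].
Row 8 of H: [-1, -1, 1, 1, 1, -1, -1, -1, 1, 1, -1, -1, -1, 1, -1, 1].
(H·H^T)[2][2] = Σ_j H[2][j]·H[2][j] = (1)² + (1)² + (1)² + (1)² + (-1)² + (1)² + (-1)² + (-1)² + (1)² + (1)² + (1)² + (1)² + (-1)² + (1)² + (1)² + (-1)² = 1 + 1 + 1 + 1 + 1 + 1 + 1 + 1 + 1 + 1 + 1 + 1 + 1 + 1 + 1 + 1 = 16.
(H·H^T)[3][8] = Σ_j H[3][j]·H[8][j] = (1)·(-1) + (-1)·(-1) + (1)·(1) + (-1)·(1) + (-1)·(1) + (-1)·(-1) + (-1)·(-1) + (1)·(-1) + (1)·(1) + (-1)·(1) + (1)·(-1) + (1)·(-1) + (-1)·(-1) + (-1)·(1) + (1)·(-1) + (1)·(1) = -1 + 1 + 1 + -1 + -1 + 1 + 1 + -1 + 1 + -1 + -1 + -1 + 1 + -1 + -1 + 1 = -2.
Rows 3 and 8 are not orthogonal (dot product = -2 ≠ 0), so H is not a Hadamard matrix.

(2,2) entry = 16; (3,8) entry = -2.


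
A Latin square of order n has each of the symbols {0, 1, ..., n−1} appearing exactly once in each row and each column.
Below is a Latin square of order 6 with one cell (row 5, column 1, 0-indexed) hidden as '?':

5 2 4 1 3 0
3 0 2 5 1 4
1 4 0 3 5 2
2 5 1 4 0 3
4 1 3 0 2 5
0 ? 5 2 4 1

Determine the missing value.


Row 5 contains symbols [0, 1, 2, 4, 5] — missing [3].
Column 1 contains symbols [0, 1, 2, 4, 5] — missing [3].
The missing symbol must appear in both missing sets; intersection = [3].
Therefore the hidden value is 3.

Missing value = 3.


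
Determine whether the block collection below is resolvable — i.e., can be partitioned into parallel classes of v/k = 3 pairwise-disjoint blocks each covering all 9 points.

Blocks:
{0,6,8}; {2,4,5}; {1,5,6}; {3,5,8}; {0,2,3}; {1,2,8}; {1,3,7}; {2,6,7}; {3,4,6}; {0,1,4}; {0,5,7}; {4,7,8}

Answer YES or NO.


v = 9, block size k = 3, number of blocks = 12.
For resolvability, blocks must partition into parallel classes of size v/k = 3.
Total blocks must therefore be a multiple of 3: 12 = 3·4 + 0 ⇒ divisible ✓.
Greedy packing gives 4 candidate class(es). Each should be a full parallel class (size 3, covers all 9 points).
  Class 1 (3 blocks): {0,6,8}; {2,4,5}; {1,3,7}. Points covered: [0, 1, 2, 3, 4, 5, 6, 7, 8].
  Class 2 (3 blocks): {1,5,6}; {0,2,3}; {4,7,8}. Points covered: [0, 1, 2, 3, 4, 5, 6, 7, 8].
  Class 3 (3 blocks): {3,5,8}; {2,6,7}; {0,1,4}. Points covered: [0, 1, 2, 3, 4, 5, 6, 7, 8].
  Class 4 (3 blocks): {1,2,8}; {3,4,6}; {0,5,7}. Points covered: [0, 1, 2, 3, 4, 5, 6, 7, 8].
All classes full (size 3)? YES. All classes cover every point? YES.
Resolvable? YES.

YES


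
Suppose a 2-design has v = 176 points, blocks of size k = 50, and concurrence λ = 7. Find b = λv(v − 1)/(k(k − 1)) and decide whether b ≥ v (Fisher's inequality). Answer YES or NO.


b = λv(v − 1)/(k(k − 1)) = 7·176·175/(50·49) = 215600/2450 = 88.
Compare with v = 176: b < v, so Fisher's inequality fails.

NO


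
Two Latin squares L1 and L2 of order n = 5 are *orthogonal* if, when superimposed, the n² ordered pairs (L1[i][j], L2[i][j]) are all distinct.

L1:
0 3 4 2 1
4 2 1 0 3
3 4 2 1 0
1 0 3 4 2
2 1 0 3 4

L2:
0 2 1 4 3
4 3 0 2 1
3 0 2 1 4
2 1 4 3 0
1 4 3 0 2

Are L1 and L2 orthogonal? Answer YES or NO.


Form the n² = 25 superimposed pairs (L1[i][j], L2[i][j]), row by row (rows and columns indexed from 0):
row 0: (0,0) (3,2) (4,1) (2,4) (1,3)
row 1: (4,4) (2,3) (1,0) (0,2) (3,1)
row 2: (3,3) (4,0) (2,2) (1,1) (0,4)
row 3: (1,2) (0,1) (3,4) (4,3) (2,0)
row 4: (2,1) (1,4) (0,3) (3,0) (4,2)
Orthogonality requires all 25 pairs distinct.
Check by first coordinate: for each symbol s of L1, list the L2 entries in the n cells where L1 = s; they must all differ.
  L1 = 0: L2 entries (in reading order) 0, 2, 4, 1, 3 — all 5 distinct ✓
  L1 = 1: L2 entries (in reading order) 3, 0, 1, 2, 4 — all 5 distinct ✓
  L1 = 2: L2 entries (in reading order) 4, 3, 2, 0, 1 — all 5 distinct ✓
  L1 = 3: L2 entries (in reading order) 2, 1, 3, 4, 0 — all 5 distinct ✓
  L1 = 4: L2 entries (in reading order) 1, 4, 0, 3, 2 — all 5 distinct ✓
Every symbol of L1 meets every symbol of L2 exactly once, so all 25 pairs are distinct (25 of 25).
Conclusion: YES.

YES


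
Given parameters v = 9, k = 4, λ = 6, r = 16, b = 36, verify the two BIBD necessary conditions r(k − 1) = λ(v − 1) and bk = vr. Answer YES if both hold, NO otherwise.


Condition (i): r(k − 1) = 16·3 = 48; λ(v − 1) = 6·8 = 48. Match? YES.
Condition (ii): bk = 36·4 = 144; vr = 9·16 = 144. Match? YES.
Both conditions hold? YES.

YES


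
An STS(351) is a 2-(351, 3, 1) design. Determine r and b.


An STS(v) is a 2-(v, 3, 1) BIBD: block size k = 3, λ = 1.
Replication: r(k − 1) = λ(v − 1) ⇒ r·2 = 351 − 1 = 350 ⇒ r = 175.
Block count: bk = vr ⇒ b·3 = 351·175 = 61425 ⇒ b = 20475.

r = 175, b = 20475.


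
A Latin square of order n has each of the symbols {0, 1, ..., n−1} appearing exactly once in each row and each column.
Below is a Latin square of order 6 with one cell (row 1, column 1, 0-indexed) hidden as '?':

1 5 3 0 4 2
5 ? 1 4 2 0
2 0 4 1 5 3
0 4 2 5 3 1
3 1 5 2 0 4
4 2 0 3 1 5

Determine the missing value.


Row 1 contains symbols [0, 1, 2, 4, 5] — missing [3].
Column 1 contains symbols [0, 1, 2, 4, 5] — missing [3].
The missing symbol must appear in both missing sets; intersection = [3].
Therefore the hidden value is 3.

Missing value = 3.


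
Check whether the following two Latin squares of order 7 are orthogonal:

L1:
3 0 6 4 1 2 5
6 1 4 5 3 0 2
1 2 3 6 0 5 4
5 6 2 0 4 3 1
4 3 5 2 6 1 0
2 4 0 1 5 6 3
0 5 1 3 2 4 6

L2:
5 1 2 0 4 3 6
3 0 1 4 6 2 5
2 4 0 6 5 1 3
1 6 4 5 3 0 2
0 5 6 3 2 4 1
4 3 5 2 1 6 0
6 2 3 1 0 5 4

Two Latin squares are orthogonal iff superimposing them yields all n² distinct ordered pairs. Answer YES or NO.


Form the n² = 49 superimposed pairs (L1[i][j], L2[i][j]), row by row (rows and columns indexed from 0):
row 0: (3,5) (0,1) (6,2) (4,0) (1,4) (2,3) (5,6)
row 1: (6,3) (1,0) (4,1) (5,4) (3,6) (0,2) (2,5)
row 2: (1,2) (2,4) (3,0) (6,6) (0,5) (5,1) (4,3)
row 3: (5,1) (6,6) (2,4) (0,5) (4,3) (3,0) (1,2)
row 4: (4,0) (3,5) (5,6) (2,3) (6,2) (1,4) (0,1)
row 5: (2,4) (4,3) (0,5) (1,2) (5,1) (6,6) (3,0)
row 6: (0,6) (5,2) (1,3) (3,1) (2,0) (4,5) (6,4)
Orthogonality requires all 49 pairs distinct.
But the pair (5,1) repeats: cell (2,5) has L1 = 5, L2 = 1, and cell (3,0) has L1 = 5, L2 = 1.
A repeated pair means some other pair never occurs (only 28 distinct pairs out of 49), so the squares are not orthogonal.
Conclusion: NO.

NO


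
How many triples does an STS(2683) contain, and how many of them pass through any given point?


An STS(v) is a 2-(v, 3, 1) BIBD: block size k = 3, λ = 1.
Replication: r(k − 1) = λ(v − 1) ⇒ r·2 = 2683 − 1 = 2682 ⇒ r = 1341.
Block count: bk = vr ⇒ b·3 = 2683·1341 = 3597903 ⇒ b = 1199301.
(Check via b = v(v − 1)/6 = 2683·2682/6 = 7195806/6 = 1199301.)

r = 1341, b = 1199301.


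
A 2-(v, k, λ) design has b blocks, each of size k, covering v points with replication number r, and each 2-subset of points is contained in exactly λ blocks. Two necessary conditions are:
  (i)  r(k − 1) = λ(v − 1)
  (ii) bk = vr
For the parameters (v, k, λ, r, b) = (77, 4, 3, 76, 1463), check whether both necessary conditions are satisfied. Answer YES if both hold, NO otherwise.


Condition (i): r(k − 1) = 76·3 = 228; λ(v − 1) = 3·76 = 228. Match? YES.
Condition (ii): bk = 1463·4 = 5852; vr = 77·76 = 5852. Match? YES.
Both conditions hold? YES.

YES


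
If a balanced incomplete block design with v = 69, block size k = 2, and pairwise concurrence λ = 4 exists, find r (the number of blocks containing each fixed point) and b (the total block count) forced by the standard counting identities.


Any 2-(v, k, λ) BIBD satisfies two necessary conditions:
  (i)  Each point sits in r blocks, and counting incidences through any fixed point gives r(k − 1) = λ(v − 1), so r = λ(v − 1)/(k − 1).
  (ii) Total incidences bk = vr, so b = vr/k.
Step 1: r = λ(v − 1)/(k − 1) = 4·(69 − 1)/(2 − 1) = 4·68/1 = 272/1 = 272.
Step 2: b = vr/k = 69·272/2 = 18768/2 = 9384.
Check integrality: r = 272 ∈ Z ✓, b = 9384 ∈ Z ✓.
(These identities are necessary conditions: they determine r and b for any design with these parameters, but do not by themselves prove that one exists.)

r = 272, b = 9384.


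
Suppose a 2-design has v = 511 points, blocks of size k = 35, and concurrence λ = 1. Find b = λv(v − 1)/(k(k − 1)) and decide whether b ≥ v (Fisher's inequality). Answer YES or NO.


b = λv(v − 1)/(k(k − 1)) = 1·511·510/(35·34) = 260610/1190 = 219.
Compare with v = 511: b < v, so Fisher's inequality fails.

NO


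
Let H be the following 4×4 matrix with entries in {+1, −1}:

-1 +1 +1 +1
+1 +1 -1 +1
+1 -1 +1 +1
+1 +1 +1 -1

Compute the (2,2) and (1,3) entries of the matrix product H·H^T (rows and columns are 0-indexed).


Row 1 of H: [1, 1, -1, 1].
Row 2 of H: [1, -1, 1, 1].
Row 3 of H: [1, 1, 1, -1].
(H·H^T)[2][2] = Σ_j H[2][j]·H[2][j] = (1)² + (-1)² + (1)² + (1)² = 1 + 1 + 1 + 1 = 4.
(H·H^T)[1][3] = Σ_j H[1][j]·H[3][j] = (1)·(1) + (1)·(1) + (-1)·(1) + (1)·(-1) = 1 + 1 + -1 + -1 = 0.
So rows 1 and 3 are orthogonal; the diagonal entry equals n = 4.

(2,2) entry = 4; (1,3) entry = 0.


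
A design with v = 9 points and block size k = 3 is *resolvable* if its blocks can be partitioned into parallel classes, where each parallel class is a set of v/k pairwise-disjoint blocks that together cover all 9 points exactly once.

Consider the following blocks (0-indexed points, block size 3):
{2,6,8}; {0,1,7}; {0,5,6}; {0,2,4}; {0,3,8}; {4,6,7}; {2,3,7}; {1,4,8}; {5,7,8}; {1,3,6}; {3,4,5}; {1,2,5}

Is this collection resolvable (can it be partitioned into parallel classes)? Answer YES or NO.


v = 9, block size k = 3, number of blocks = 12.
For resolvability, blocks must partition into parallel classes of size v/k = 3.
Total blocks must therefore be a multiple of 3: 12 = 3·4 + 0 ⇒ divisible ✓.
Greedy packing gives 4 candidate class(es). Each should be a full parallel class (size 3, covers all 9 points).
  Class 1 (3 blocks): {2,6,8}; {0,1,7}; {3,4,5}. Points covered: [0, 1, 2, 3, 4, 5, 6, 7, 8].
  Class 2 (3 blocks): {0,5,6}; {2,3,7}; {1,4,8}. Points covered: [0, 1, 2, 3, 4, 5, 6, 7, 8].
  Class 3 (3 blocks): {0,2,4}; {5,7,8}; {1,3,6}. Points covered: [0, 1, 2, 3, 4, 5, 6, 7, 8].
  Class 4 (3 blocks): {0,3,8}; {4,6,7}; {1,2,5}. Points covered: [0, 1, 2, 3, 4, 5, 6, 7, 8].
All classes full (size 3)? YES. All classes cover every point? YES.
Resolvable? YES.

YES


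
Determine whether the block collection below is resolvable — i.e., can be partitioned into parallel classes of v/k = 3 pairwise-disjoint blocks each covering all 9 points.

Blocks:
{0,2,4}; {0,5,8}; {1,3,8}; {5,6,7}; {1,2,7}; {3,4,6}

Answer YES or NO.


v = 9, block size k = 3, number of blocks = 6.
For resolvability, blocks must partition into parallel classes of size v/k = 3.
Total blocks must therefore be a multiple of 3: 6 = 3·2 + 0 ⇒ divisible ✓.
Greedy packing gives 2 candidate class(es). Each should be a full parallel class (size 3, covers all 9 points).
  Class 1 (3 blocks): {0,2,4}; {1,3,8}; {5,6,7}. Points covered: [0, 1, 2, 3, 4, 5, 6, 7, 8].
  Class 2 (3 blocks): {0,5,8}; {1,2,7}; {3,4,6}. Points covered: [0, 1, 2, 3, 4, 5, 6, 7, 8].
All classes full (size 3)? YES. All classes cover every point? YES.
Resolvable? YES.

YES


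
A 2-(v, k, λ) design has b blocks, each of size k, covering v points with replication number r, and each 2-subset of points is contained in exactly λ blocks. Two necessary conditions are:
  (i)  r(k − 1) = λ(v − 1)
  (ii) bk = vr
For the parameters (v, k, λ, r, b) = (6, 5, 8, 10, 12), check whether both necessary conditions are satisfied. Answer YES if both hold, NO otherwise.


Condition (i): r(k − 1) = 10·4 = 40; λ(v − 1) = 8·5 = 40. Match? YES.
Condition (ii): bk = 12·5 = 60; vr = 6·10 = 60. Match? YES.
Both conditions hold? YES.

YES


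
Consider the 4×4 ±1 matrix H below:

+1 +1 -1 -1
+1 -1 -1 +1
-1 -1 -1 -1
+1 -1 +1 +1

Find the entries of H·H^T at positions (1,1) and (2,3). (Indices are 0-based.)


Row 1 of H: [1, -1, -1, 1].
Row 2 of H: [-1, -1, -1, -1].
Row 3 of H: [1, -1, 1, 1].
(H·H^T)[1][1] = Σ_j H[1][j]·H[1][j] = (1)² + (-1)² + (-1)² + (1)² = 1 + 1 + 1 + 1 = 4.
(H·H^T)[2][3] = Σ_j H[2][j]·H[3][j] = (-1)·(1) + (-1)·(-1) + (-1)·(1) + (-1)·(1) = -1 + 1 + -1 + -1 = -2.
Rows 2 and 3 are not orthogonal (dot product = -2 ≠ 0), so H is not a Hadamard matrix.

(1,1) entry = 4; (2,3) entry = -2.


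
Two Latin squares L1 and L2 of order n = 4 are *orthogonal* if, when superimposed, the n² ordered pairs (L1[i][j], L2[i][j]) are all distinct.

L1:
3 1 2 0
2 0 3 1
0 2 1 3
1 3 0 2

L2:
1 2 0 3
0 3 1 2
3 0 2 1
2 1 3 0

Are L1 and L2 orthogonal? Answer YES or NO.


Form the n² = 16 superimposed pairs (L1[i][j], L2[i][j]), row by row (rows and columns indexed from 0):
row 0: (3,1) (1,2) (2,0) (0,3)
row 1: (2,0) (0,3) (3,1) (1,2)
row 2: (0,3) (2,0) (1,2) (3,1)
row 3: (1,2) (3,1) (0,3) (2,0)
Orthogonality requires all 16 pairs distinct.
But the pair (2,0) repeats: cell (0,2) has L1 = 2, L2 = 0, and cell (1,0) has L1 = 2, L2 = 0.
A repeated pair means some other pair never occurs (only 4 distinct pairs out of 16), so the squares are not orthogonal.
Conclusion: NO.

NO


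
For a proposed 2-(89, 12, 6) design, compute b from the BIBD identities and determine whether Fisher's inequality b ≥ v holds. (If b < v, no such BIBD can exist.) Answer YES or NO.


b = λv(v − 1)/(k(k − 1)) = 6·89·88/(12·11) = 46992/132 = 356.
Compare with v = 89: b ≥ v, so Fisher's inequality holds.

YES


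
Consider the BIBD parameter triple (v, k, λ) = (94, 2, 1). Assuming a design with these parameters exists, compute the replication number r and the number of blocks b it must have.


Any 2-(v, k, λ) BIBD satisfies two necessary conditions:
  (i)  Each point sits in r blocks, and counting incidences through any fixed point gives r(k − 1) = λ(v − 1), so r = λ(v − 1)/(k − 1).
  (ii) Total incidences bk = vr, so b = vr/k.
Step 1: r = λ(v − 1)/(k − 1) = 1·(94 − 1)/(2 − 1) = 1·93/1 = 93/1 = 93.
Step 2: b = vr/k = 94·93/2 = 8742/2 = 4371.
Check integrality: r = 93 ∈ Z ✓, b = 4371 ∈ Z ✓.
(These identities are necessary conditions: they determine r and b for any design with these parameters, but do not by themselves prove that one exists.)

r = 93, b = 4371.


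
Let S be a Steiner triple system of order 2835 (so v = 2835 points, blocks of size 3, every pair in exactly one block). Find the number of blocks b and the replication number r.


An STS(v) is a 2-(v, 3, 1) BIBD: block size k = 3, λ = 1.
Replication: r(k − 1) = λ(v − 1) ⇒ r·2 = 2835 − 1 = 2834 ⇒ r = 1417.
Block count: b = v(v − 1)/6 = 2835·2834/6 = 8034390/6 = 1339065.
(Check via bk = vr: 1339065·3 = 4017195 = 2835·1417 = 4017195 ✓.)

r = 1417, b = 1339065.


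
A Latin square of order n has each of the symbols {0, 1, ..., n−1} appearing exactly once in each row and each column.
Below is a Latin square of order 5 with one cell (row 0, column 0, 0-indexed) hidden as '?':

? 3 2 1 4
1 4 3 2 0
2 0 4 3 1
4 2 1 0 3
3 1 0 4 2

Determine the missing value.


Row 0 contains symbols [1, 2, 3, 4] — missing [0].
Column 0 contains symbols [1, 2, 3, 4] — missing [0].
The missing symbol must appear in both missing sets; intersection = [0].
Therefore the hidden value is 0.

Missing value = 0.


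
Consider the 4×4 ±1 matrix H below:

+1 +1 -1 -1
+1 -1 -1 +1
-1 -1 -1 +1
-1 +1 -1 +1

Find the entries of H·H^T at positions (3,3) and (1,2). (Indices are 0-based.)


Row 1 of H: [1, -1, -1, 1].
Row 2 of H: [-1, -1, -1, 1].
Row 3 of H: [-1, 1, -1, 1].
(H·H^T)[3][3] = Σ_j H[3][j]·H[3][j] = (-1)² + (1)² + (-1)² + (1)² = 1 + 1 + 1 + 1 = 4.
(H·H^T)[1][2] = Σ_j H[1][j]·H[2][j] = (1)·(-1) + (-1)·(-1) + (-1)·(-1) + (1)·(1) = -1 + 1 + 1 + 1 = 2.
Rows 1 and 2 are not orthogonal (dot product = 2 ≠ 0), so H is not a Hadamard matrix.

(3,3) entry = 4; (1,2) entry = 2.


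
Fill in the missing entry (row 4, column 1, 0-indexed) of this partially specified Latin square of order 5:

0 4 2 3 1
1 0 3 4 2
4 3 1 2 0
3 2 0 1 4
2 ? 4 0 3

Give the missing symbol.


Row 4 contains symbols [0, 2, 3, 4] — missing [1].
Column 1 contains symbols [0, 2, 3, 4] — missing [1].
The missing symbol must appear in both missing sets; intersection = [1].
Therefore the hidden value is 1.

Missing value = 1.


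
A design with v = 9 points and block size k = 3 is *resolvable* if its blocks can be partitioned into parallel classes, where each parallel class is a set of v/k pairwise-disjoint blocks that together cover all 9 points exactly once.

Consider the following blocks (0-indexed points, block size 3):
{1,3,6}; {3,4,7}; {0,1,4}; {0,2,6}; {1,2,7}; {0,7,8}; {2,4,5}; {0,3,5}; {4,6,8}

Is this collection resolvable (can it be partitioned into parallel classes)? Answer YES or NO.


v = 9, block size k = 3, number of blocks = 9.
For resolvability, blocks must partition into parallel classes of size v/k = 3.
Total blocks must therefore be a multiple of 3: 9 = 3·3 + 0 ⇒ divisible ✓.
Consider block {3,4,7}. The only other block(s) in the collection disjoint from it are {0,2,6} — just 1 block(s). Any parallel class containing {3,4,7} would need 2 other blocks each disjoint from it, so no parallel class of size 3 can contain {3,4,7}.
Since every block must belong to some parallel class in a resolution, the collection cannot be partitioned into parallel classes.
Resolvable? NO.

NO


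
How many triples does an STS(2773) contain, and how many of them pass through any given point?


An STS(v) is a 2-(v, 3, 1) BIBD: block size k = 3, λ = 1.
Replication: r(k − 1) = λ(v − 1) ⇒ r·2 = 2773 − 1 = 2772 ⇒ r = 1386.
Block count: bk = vr ⇒ b·3 = 2773·1386 = 3843378 ⇒ b = 1281126.
(Check via b = v(v − 1)/6 = 2773·2772/6 = 7686756/6 = 1281126.)

r = 1386, b = 1281126.


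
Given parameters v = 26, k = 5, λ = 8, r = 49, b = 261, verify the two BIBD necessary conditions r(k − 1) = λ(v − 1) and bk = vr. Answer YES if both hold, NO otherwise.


Condition (i): r(k − 1) = 49·4 = 196; λ(v − 1) = 8·25 = 200. Match? NO.
Condition (ii): bk = 261·5 = 1305; vr = 26·49 = 1274. Match? NO.
Both conditions hold? NO.

NO


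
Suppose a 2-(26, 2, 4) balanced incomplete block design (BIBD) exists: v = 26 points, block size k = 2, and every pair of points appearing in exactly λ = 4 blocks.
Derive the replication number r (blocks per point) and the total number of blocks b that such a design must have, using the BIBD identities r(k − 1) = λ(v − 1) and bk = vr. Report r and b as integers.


Any 2-(v, k, λ) BIBD satisfies two necessary conditions:
  (i)  Each point sits in r blocks, and counting incidences through any fixed point gives r(k − 1) = λ(v − 1), so r = λ(v − 1)/(k − 1).
  (ii) Total incidences bk = vr, so b = vr/k.
Step 1: r = λ(v − 1)/(k − 1) = 4·(26 − 1)/(2 − 1) = 4·25/1 = 100/1 = 100.
Step 2: b = vr/k = 26·100/2 = 2600/2 = 1300.
Check integrality: r = 100 ∈ Z ✓, b = 1300 ∈ Z ✓.
(These identities are necessary conditions: they determine r and b for any design with these parameters, but do not by themselves prove that one exists.)

r = 100, b = 1300.


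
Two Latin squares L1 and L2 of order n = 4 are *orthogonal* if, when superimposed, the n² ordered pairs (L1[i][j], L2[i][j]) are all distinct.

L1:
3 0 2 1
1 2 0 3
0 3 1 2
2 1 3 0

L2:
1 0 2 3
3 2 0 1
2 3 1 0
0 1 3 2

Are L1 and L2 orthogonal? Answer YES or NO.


Form the n² = 16 superimposed pairs (L1[i][j], L2[i][j]), row by row (rows and columns indexed from 0):
row 0: (3,1) (0,0) (2,2) (1,3)
row 1: (1,3) (2,2) (0,0) (3,1)
row 2: (0,2) (3,3) (1,1) (2,0)
row 3: (2,0) (1,1) (3,3) (0,2)
Orthogonality requires all 16 pairs distinct.
But the pair (1,3) repeats: cell (0,3) has L1 = 1, L2 = 3, and cell (1,0) has L1 = 1, L2 = 3.
A repeated pair means some other pair never occurs (only 8 distinct pairs out of 16), so the squares are not orthogonal.
Conclusion: NO.

NO


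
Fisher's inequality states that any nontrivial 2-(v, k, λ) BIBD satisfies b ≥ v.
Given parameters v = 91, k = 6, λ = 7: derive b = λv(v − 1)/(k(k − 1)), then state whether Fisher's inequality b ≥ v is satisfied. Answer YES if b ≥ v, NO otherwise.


b = λv(v − 1)/(k(k − 1)) = 7·91·90/(6·5) = 57330/30 = 1911.
Compare with v = 91: b ≥ v, so Fisher's inequality holds.

YES


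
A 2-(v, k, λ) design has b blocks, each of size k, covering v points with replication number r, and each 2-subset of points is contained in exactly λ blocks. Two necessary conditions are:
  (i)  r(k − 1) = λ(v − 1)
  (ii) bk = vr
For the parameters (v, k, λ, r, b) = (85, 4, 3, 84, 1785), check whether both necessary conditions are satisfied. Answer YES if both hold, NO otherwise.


Condition (i): r(k − 1) = 84·3 = 252; λ(v − 1) = 3·84 = 252. Match? YES.
Condition (ii): bk = 1785·4 = 7140; vr = 85·84 = 7140. Match? YES.
Both conditions hold? YES.

YES


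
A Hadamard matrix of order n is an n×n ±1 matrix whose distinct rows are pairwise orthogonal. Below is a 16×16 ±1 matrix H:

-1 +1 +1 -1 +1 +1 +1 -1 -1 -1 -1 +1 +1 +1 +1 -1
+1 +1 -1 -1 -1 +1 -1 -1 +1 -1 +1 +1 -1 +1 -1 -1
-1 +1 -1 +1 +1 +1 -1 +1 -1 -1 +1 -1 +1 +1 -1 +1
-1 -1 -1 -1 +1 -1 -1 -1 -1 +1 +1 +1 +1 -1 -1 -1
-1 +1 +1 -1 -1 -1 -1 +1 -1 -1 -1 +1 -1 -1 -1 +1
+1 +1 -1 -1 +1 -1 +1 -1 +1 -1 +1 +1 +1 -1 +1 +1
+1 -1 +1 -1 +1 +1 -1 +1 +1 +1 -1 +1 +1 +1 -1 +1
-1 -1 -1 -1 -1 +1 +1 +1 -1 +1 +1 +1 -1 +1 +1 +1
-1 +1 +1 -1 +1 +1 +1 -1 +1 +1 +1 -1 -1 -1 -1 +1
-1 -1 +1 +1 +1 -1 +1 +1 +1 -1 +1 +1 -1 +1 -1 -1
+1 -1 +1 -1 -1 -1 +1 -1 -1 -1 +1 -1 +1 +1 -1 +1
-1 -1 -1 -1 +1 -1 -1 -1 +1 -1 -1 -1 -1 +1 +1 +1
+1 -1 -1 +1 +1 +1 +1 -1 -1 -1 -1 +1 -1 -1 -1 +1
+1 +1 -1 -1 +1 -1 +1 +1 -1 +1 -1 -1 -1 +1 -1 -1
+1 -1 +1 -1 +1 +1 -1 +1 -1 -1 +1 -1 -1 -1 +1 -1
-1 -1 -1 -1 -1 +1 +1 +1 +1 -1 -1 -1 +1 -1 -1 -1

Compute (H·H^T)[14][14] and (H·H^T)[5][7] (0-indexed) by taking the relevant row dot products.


Row 5 of H: [1, 1, -1, -1, 1, -1, 1, -1, 1, -1, 1, 1, 1, -1, 1, 1].
Row 7 of H: [-1, -1, -1, -1, -1, 1, 1, 1, -1, 1, 1, 1, -1, 1, 1, 1].
Row 14 of H: [1, -1, 1, -1, 1, 1, -1, 1, -1, -1, 1, -1, -1, -1, 1, -1].
(H·H^T)[14][14] = Σ_j H[14][j]·H[14][j] = (1)² + (-1)² + (1)² + (-1)² + (1)² + (1)² + (-1)² + (1)² + (-1)² + (-1)² + (1)² + (-1)² + (-1)² + (-1)² + (1)² + (-1)² = 1 + 1 + 1 + 1 + 1 + 1 + 1 + 1 + 1 + 1 + 1 + 1 + 1 + 1 + 1 + 1 = 16.
(H·H^T)[5][7] = Σ_j H[5][j]·H[7][j] = (1)·(-1) + (1)·(-1) + (-1)·(-1) + (-1)·(-1) + (1)·(-1) + (-1)·(1) + (1)·(1) + (-1)·(1) + (1)·(-1) + (-1)·(1) + (1)·(1) + (1)·(1) + (1)·(-1) + (-1)·(1) + (1)·(1) + (1)·(1) = -1 + -1 + 1 + 1 + -1 + -1 + 1 + -1 + -1 + -1 + 1 + 1 + -1 + -1 + 1 + 1 = -2.
Rows 5 and 7 are not orthogonal (dot product = -2 ≠ 0), so H is not a Hadamard matrix.

(14,14) entry = 16; (5,7) entry = -2.


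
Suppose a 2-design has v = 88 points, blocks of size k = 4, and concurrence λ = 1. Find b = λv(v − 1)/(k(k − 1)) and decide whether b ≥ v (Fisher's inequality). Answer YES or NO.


b = λv(v − 1)/(k(k − 1)) = 1·88·87/(4·3) = 7656/12 = 638.
Compare with v = 88: b ≥ v, so Fisher's inequality holds.

YES


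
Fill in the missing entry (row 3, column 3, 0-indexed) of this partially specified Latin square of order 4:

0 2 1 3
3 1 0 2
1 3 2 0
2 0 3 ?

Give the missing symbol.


Row 3 contains symbols [0, 2, 3] — missing [1].
Column 3 contains symbols [0, 2, 3] — missing [1].
The missing symbol must appear in both missing sets; intersection = [1].
Therefore the hidden value is 1.

Missing value = 1.


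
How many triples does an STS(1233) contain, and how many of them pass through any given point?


An STS(v) is a 2-(v, 3, 1) BIBD: block size k = 3, λ = 1.
Replication: r(k − 1) = λ(v − 1) ⇒ r·2 = 1233 − 1 = 1232 ⇒ r = 616.
Block count: b = v(v − 1)/6 = 1233·1232/6 = 1519056/6 = 253176.

r = 616, b = 253176.


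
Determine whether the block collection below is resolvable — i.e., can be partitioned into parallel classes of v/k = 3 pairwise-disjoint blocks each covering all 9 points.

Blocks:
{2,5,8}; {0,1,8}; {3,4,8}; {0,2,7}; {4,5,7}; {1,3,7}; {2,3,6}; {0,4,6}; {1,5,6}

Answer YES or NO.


v = 9, block size k = 3, number of blocks = 9.
For resolvability, blocks must partition into parallel classes of size v/k = 3.
Total blocks must therefore be a multiple of 3: 9 = 3·3 + 0 ⇒ divisible ✓.
Greedy packing gives 3 candidate class(es). Each should be a full parallel class (size 3, covers all 9 points).
  Class 1 (3 blocks): {2,5,8}; {1,3,7}; {0,4,6}. Points covered: [0, 1, 2, 3, 4, 5, 6, 7, 8].
  Class 2 (3 blocks): {0,1,8}; {4,5,7}; {2,3,6}. Points covered: [0, 1, 2, 3, 4, 5, 6, 7, 8].
  Class 3 (3 blocks): {3,4,8}; {0,2,7}; {1,5,6}. Points covered: [0, 1, 2, 3, 4, 5, 6, 7, 8].
All classes full (size 3)? YES. All classes cover every point? YES.
Resolvable? YES.

YES


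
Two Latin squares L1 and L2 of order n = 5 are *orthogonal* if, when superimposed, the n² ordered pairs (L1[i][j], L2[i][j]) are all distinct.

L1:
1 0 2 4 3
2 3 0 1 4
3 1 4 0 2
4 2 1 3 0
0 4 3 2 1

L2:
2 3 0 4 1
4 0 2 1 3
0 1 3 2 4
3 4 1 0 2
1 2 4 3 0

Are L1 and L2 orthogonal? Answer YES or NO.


Form the n² = 25 superimposed pairs (L1[i][j], L2[i][j]), row by row (rows and columns indexed from 0):
row 0: (1,2) (0,3) (2,0) (4,4) (3,1)
row 1: (2,4) (3,0) (0,2) (1,1) (4,3)
row 2: (3,0) (1,1) (4,3) (0,2) (2,4)
row 3: (4,3) (2,4) (1,1) (3,0) (0,2)
row 4: (0,1) (4,2) (3,4) (2,3) (1,0)
Orthogonality requires all 25 pairs distinct.
But the pair (3,0) repeats: cell (1,1) has L1 = 3, L2 = 0, and cell (2,0) has L1 = 3, L2 = 0.
A repeated pair means some other pair never occurs (only 15 distinct pairs out of 25), so the squares are not orthogonal.
Conclusion: NO.

NO


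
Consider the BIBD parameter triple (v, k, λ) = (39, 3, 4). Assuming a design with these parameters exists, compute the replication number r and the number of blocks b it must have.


Any 2-(v, k, λ) BIBD satisfies two necessary conditions:
  (i)  Each point sits in r blocks, and counting incidences through any fixed point gives r(k − 1) = λ(v − 1), so r = λ(v − 1)/(k − 1).
  (ii) Total incidences bk = vr, so b = vr/k.
Step 1: r = λ(v − 1)/(k − 1) = 4·(39 − 1)/(3 − 1) = 4·38/2 = 152/2 = 76.
Step 2: b = vr/k = 39·76/3 = 2964/3 = 988.
Check integrality: r = 76 ∈ Z ✓, b = 988 ∈ Z ✓.
(These identities are necessary conditions: they determine r and b for any design with these parameters, but do not by themselves prove that one exists.)

r = 76, b = 988.


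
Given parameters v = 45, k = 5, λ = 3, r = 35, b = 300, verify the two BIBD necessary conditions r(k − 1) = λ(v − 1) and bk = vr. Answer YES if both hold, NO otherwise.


Condition (i): r(k − 1) = 35·4 = 140; λ(v − 1) = 3·44 = 132. Match? NO.
Condition (ii): bk = 300·5 = 1500; vr = 45·35 = 1575. Match? NO.
Both conditions hold? NO.

NO


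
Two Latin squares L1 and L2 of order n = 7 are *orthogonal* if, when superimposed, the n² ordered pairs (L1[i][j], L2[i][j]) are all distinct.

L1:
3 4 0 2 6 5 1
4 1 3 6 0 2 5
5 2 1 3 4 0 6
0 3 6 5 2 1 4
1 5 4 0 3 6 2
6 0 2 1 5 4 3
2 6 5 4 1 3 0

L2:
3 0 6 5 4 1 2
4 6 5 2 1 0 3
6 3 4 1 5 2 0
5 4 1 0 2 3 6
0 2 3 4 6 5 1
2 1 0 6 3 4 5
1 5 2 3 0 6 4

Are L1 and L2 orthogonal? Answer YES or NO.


Form the n² = 49 superimposed pairs (L1[i][j], L2[i][j]), row by row (rows and columns indexed from 0):
row 0: (3,3) (4,0) (0,6) (2,5) (6,4) (5,1) (1,2)
row 1: (4,4) (1,6) (3,5) (6,2) (0,1) (2,0) (5,3)
row 2: (5,6) (2,3) (1,4) (3,1) (4,5) (0,2) (6,0)
row 3: (0,5) (3,4) (6,1) (5,0) (2,2) (1,3) (4,6)
row 4: (1,0) (5,2) (4,3) (0,4) (3,6) (6,5) (2,1)
row 5: (6,2) (0,1) (2,0) (1,6) (5,3) (4,4) (3,5)
row 6: (2,1) (6,5) (5,2) (4,3) (1,0) (3,6) (0,4)
Orthogonality requires all 49 pairs distinct.
But the pair (6,2) repeats: cell (1,3) has L1 = 6, L2 = 2, and cell (5,0) has L1 = 6, L2 = 2.
A repeated pair means some other pair never occurs (only 35 distinct pairs out of 49), so the squares are not orthogonal.
Conclusion: NO.

NO


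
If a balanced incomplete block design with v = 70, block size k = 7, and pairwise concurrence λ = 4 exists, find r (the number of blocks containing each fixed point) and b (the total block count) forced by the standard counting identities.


Any 2-(v, k, λ) BIBD satisfies two necessary conditions:
  (i)  Each point sits in r blocks, and counting incidences through any fixed point gives r(k − 1) = λ(v − 1), so r = λ(v − 1)/(k − 1).
  (ii) Total incidences bk = vr, so b = vr/k.
Step 1: r = λ(v − 1)/(k − 1) = 4·(70 − 1)/(7 − 1) = 4·69/6 = 276/6 = 46.
Step 2: b = vr/k = 70·46/7 = 3220/7 = 460.
Check integrality: r = 46 ∈ Z ✓, b = 460 ∈ Z ✓.
(These identities are necessary conditions: they determine r and b for any design with these parameters, but do not by themselves prove that one exists.)

r = 46, b = 460.


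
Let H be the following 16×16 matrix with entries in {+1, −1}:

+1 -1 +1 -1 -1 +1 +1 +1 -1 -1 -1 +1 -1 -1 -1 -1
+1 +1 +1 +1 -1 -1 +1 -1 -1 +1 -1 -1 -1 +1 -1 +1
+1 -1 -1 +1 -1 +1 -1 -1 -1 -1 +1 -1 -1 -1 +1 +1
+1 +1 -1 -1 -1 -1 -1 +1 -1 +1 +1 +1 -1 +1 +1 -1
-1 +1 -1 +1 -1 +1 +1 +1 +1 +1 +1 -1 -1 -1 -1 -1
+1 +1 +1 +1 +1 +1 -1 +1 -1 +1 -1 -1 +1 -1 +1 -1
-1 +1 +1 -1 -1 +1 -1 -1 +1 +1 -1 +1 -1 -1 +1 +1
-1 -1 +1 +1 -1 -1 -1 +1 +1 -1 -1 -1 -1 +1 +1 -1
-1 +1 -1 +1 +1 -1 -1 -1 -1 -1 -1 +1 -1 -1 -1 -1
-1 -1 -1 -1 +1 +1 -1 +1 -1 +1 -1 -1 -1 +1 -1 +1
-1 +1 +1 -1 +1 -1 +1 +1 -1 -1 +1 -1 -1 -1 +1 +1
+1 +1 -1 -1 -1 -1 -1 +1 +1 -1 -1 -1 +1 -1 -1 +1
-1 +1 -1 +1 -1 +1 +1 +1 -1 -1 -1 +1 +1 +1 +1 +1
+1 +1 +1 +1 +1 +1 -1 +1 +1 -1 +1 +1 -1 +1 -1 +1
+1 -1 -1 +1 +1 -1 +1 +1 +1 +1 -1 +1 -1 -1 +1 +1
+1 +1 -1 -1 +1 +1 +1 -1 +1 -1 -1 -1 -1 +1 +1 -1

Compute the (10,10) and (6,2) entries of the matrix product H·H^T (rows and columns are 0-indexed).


Row 2 of H: [1, -1, -1, 1, -1, 1, -1, -1, -1, -1, 1, -1, -1, -1, 1, 1].
Row 6 of H: [-1, 1, 1, -1, -1, 1, -1, -1, 1, 1, -1, 1, -1, -1, 1, 1].
Row 10 of H: [-1, 1, 1, -1, 1, -1, 1, 1, -1, -1, 1, -1, -1, -1, 1, 1].
(H·H^T)[10][10] = Σ_j H[10][j]·H[10][j] = (-1)² + (1)² + (1)² + (-1)² + (1)² + (-1)² + (1)² + (1)² + (-1)² + (-1)² + (1)² + (-1)² + (-1)² + (-1)² + (1)² + (1)² = 1 + 1 + 1 + 1 + 1 + 1 + 1 + 1 + 1 + 1 + 1 + 1 + 1 + 1 + 1 + 1 = 16.
(H·H^T)[6][2] = Σ_j H[6][j]·H[2][j] = (-1)·(1) + (1)·(-1) + (1)·(-1) + (-1)·(1) + (-1)·(-1) + (1)·(1) + (-1)·(-1) + (-1)·(-1) + (1)·(-1) + (1)·(-1) + (-1)·(1) + (1)·(-1) + (-1)·(-1) + (-1)·(-1) + (1)·(1) + (1)·(1) = -1 + -1 + -1 + -1 + 1 + 1 + 1 + 1 + -1 + -1 + -1 + -1 + 1 + 1 + 1 + 1 = 0.
So rows 6 and 2 are orthogonal; the diagonal entry equals n = 16.

(10,10) entry = 16; (6,2) entry = 0.


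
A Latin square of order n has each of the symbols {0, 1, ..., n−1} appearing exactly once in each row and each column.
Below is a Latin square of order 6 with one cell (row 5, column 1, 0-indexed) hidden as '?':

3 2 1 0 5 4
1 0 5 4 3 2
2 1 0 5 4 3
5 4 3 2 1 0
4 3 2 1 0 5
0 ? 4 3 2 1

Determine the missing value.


Row 5 contains symbols [0, 1, 2, 3, 4] — missing [5].
Column 1 contains symbols [0, 1, 2, 3, 4] — missing [5].
The missing symbol must appear in both missing sets; intersection = [5].
Therefore the hidden value is 5.

Missing value = 5.


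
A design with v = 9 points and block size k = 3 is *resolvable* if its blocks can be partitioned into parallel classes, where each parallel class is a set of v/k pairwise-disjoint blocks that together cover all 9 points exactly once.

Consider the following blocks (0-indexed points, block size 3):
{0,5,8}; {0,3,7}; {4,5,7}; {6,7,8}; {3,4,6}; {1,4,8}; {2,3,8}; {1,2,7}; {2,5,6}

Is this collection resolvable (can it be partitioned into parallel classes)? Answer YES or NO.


v = 9, block size k = 3, number of blocks = 9.
For resolvability, blocks must partition into parallel classes of size v/k = 3.
Total blocks must therefore be a multiple of 3: 9 = 3·3 + 0 ⇒ divisible ✓.
Consider block {4,5,7}. The only other block(s) in the collection disjoint from it are {2,3,8} — just 1 block(s). Any parallel class containing {4,5,7} would need 2 other blocks each disjoint from it, so no parallel class of size 3 can contain {4,5,7}.
Since every block must belong to some parallel class in a resolution, the collection cannot be partitioned into parallel classes.
Resolvable? NO.

NO


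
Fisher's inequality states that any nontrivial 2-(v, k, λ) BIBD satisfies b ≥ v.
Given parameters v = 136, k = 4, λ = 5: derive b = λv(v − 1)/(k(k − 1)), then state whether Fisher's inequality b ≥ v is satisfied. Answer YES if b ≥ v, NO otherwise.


r = λ(v − 1)/(k − 1) = 5·135/3 = 225.
b = vr/k = 136·225/4 = 7650.
Fisher's inequality: b ≥ v ⇔ 7650 ≥ 136? YES.

YES


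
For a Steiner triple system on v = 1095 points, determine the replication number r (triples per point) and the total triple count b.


An STS(v) is a 2-(v, 3, 1) BIBD: block size k = 3, λ = 1.
Replication: r(k − 1) = λ(v − 1) ⇒ r·2 = 1095 − 1 = 1094 ⇒ r = 547.
Block count: b = v(v − 1)/6 = 1095·1094/6 = 1197930/6 = 199655.

r = 547, b = 199655.


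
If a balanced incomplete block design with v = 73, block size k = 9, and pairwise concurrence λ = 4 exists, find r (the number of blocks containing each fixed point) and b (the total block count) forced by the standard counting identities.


Any 2-(v, k, λ) BIBD satisfies two necessary conditions:
  (i)  Each point sits in r blocks, and counting incidences through any fixed point gives r(k − 1) = λ(v − 1), so r = λ(v − 1)/(k − 1).
  (ii) Total incidences bk = vr, so b = vr/k.
Step 1: r = λ(v − 1)/(k − 1) = 4·(73 − 1)/(9 − 1) = 4·72/8 = 288/8 = 36.
Step 2: b = vr/k = 73·36/9 = 2628/9 = 292.
Check integrality: r = 36 ∈ Z ✓, b = 292 ∈ Z ✓.
(These identities are necessary conditions: they determine r and b for any design with these parameters, but do not by themselves prove that one exists.)

r = 36, b = 292.


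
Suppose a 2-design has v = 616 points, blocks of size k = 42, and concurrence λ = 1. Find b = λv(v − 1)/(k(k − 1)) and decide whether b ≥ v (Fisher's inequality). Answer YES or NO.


b = λv(v − 1)/(k(k − 1)) = 1·616·615/(42·41) = 378840/1722 = 220.
Compare with v = 616: b < v, so Fisher's inequality fails.

NO


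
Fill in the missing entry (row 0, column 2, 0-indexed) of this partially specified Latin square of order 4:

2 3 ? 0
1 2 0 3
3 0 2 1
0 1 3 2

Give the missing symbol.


Row 0 contains symbols [0, 2, 3] — missing [1].
Column 2 contains symbols [0, 2, 3] — missing [1].
The missing symbol must appear in both missing sets; intersection = [1].
Therefore the hidden value is 1.

Missing value = 1.


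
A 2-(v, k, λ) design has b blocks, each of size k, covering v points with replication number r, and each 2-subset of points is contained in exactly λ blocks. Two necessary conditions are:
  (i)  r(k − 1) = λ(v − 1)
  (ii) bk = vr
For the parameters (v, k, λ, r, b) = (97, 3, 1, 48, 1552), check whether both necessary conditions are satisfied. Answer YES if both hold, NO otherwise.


Condition (i): r(k − 1) = 48·2 = 96; λ(v − 1) = 1·96 = 96. Match? YES.
Condition (ii): bk = 1552·3 = 4656; vr = 97·48 = 4656. Match? YES.
Both conditions hold? YES.

YES
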